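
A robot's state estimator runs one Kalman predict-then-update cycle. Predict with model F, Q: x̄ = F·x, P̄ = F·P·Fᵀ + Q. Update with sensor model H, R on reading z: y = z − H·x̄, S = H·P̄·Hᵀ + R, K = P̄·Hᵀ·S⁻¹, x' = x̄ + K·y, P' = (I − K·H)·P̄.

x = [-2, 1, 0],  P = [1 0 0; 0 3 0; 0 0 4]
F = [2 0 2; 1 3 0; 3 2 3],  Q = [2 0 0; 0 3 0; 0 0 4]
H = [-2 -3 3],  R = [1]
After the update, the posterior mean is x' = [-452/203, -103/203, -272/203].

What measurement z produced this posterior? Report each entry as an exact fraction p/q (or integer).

z = [2]

x̄ = F·x = [-4, 1, -4]
P̄ = F·P·Fᵀ + Q = [22 2 30; 2 31 21; 30 21 61]
S = H·P̄·Hᵀ + R = [203]
K = P̄·Hᵀ·S⁻¹ = [40/203; -34/203; 60/203]
x' − x̄ = [360/203, -306/203, 540/203] = K·y
y = (KᵀK)⁻¹·Kᵀ·(x' − x̄) = [9]
z = y + H·x̄ = [9] + [-7] = [2]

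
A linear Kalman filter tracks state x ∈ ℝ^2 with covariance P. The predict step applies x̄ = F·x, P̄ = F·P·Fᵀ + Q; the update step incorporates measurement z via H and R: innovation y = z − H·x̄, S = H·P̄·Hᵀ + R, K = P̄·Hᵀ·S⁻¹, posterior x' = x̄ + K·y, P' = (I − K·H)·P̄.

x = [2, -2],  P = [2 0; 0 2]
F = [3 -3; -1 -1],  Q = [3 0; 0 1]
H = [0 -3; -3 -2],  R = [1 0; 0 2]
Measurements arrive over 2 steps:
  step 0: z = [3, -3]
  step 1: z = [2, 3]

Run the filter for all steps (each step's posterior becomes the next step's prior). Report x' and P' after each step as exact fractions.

step 0: x̄ = F·x = [12, 0]
step 0: P̄ = F·P·Fᵀ + Q = [39 0; 0 5]
step 0: y = z − H·x̄ = [3, 33]
step 0: S = H·P̄·Hᵀ + R = [46 30; 30 373]
step 0: K = P̄·Hᵀ·S⁻¹ = [1755/8129 -2691/8129; -5295/16258 -5/8129]
step 0: x' = x̄ + K·y = [14010/8129, -16215/16258]
step 0: P' = (I − K·H)·P̄ = [2184/8129 -585/8129; -585/8129 1765/16258]
step 1: x̄ = F·x = [132705/16258, -11805/16258]
step 1: P̄ = F·P·Fᵀ + Q = [125031/16258 -7809/16258; -7809/16258 20051/16258]
step 1: y = z − H·x̄ = [-2899/16258, 423279/16258]
step 1: S = H·P̄·Hᵀ + R = [196717/16258 50025/16258; 50025/16258 1144291/16258]
step 1: K = P̄·Hᵀ·S⁻¹ = [2754954/13691659 -4421625/13691659; -4182456/13691659 -16675/13691659]
step 1: x' = x̄ + K·y = [-3851397/13691659, -9629922/13691659]
step 1: P' = (I − K·H)·P̄ = [3559962/13691659 -918318/13691659; -918318/13691659 1394152/13691659]

step 0: x' = [14010/8129, -16215/16258], P' = [2184/8129 -585/8129; -585/8129 1765/16258]
step 1: x' = [-3851397/13691659, -9629922/13691659], P' = [3559962/13691659 -918318/13691659; -918318/13691659 1394152/13691659]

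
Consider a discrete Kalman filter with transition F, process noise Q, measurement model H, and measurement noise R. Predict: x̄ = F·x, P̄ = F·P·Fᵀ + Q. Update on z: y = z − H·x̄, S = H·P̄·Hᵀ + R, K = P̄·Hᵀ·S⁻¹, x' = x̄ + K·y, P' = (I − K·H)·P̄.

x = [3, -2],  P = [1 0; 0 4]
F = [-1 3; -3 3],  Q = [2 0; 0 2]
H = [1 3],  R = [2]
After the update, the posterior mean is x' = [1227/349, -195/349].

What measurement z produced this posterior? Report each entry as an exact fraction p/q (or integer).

x̄ = F·x = [-9, -15]
P̄ = F·P·Fᵀ + Q = [39 39; 39 47]
S = H·P̄·Hᵀ + R = [698]
K = P̄·Hᵀ·S⁻¹ = [78/349; 90/349]
x' − x̄ = [4368/349, 5040/349] = K·y
y = (KᵀK)⁻¹·Kᵀ·(x' − x̄) = [56]
z = y + H·x̄ = [56] + [-54] = [2]

z = [2]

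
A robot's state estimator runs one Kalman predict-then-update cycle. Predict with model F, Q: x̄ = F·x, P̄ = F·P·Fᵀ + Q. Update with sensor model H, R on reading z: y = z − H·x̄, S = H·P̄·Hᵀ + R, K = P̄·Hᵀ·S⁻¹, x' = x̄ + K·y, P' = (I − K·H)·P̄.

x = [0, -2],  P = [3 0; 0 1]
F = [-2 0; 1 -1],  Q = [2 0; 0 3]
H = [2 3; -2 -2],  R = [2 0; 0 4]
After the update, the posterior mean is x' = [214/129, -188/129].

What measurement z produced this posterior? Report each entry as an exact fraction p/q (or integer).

x̄ = F·x = [0, 2]
P̄ = F·P·Fᵀ + Q = [14 -6; -6 7]
S = H·P̄·Hᵀ + R = [49 -38; -38 40]
K = P̄·Hᵀ·S⁻¹ = [-52/129 -101/129; 71/129 61/129]
x' − x̄ = [214/129, -446/129] = K·y
y = (KᵀK)⁻¹·Kᵀ·(x' − x̄) = [-8, 2]
z = y + H·x̄ = [-8, 2] + [6, -4] = [-2, -2]

z = [-2, -2]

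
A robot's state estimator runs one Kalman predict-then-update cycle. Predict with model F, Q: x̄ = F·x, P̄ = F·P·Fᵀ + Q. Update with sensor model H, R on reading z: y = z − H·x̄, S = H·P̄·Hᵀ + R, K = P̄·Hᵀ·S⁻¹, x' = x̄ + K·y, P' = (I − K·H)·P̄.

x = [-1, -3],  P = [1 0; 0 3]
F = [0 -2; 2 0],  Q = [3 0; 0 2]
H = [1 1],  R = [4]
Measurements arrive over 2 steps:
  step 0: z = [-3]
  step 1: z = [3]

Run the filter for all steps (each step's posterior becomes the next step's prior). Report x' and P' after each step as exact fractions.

step 0: x' = [9/5, -92/25], P' = [6 -18/5; -18/5 114/25]
step 1: x' = [2545/667, -836/2001], P' = [3582/667 -2394/667; -2394/667 11222/2001]

step 0: x̄ = F·x = [6, -2]
step 0: P̄ = F·P·Fᵀ + Q = [15 0; 0 6]
step 0: y = z − H·x̄ = [-7]
step 0: S = H·P̄·Hᵀ + R = [25]
step 0: K = P̄·Hᵀ·S⁻¹ = [3/5; 6/25]
step 0: x' = x̄ + K·y = [9/5, -92/25]
step 0: P' = (I − K·H)·P̄ = [6 -18/5; -18/5 114/25]
step 1: x̄ = F·x = [184/25, 18/5]
step 1: P̄ = F·P·Fᵀ + Q = [531/25 72/5; 72/5 26]
step 1: y = z − H·x̄ = [-199/25]
step 1: S = H·P̄·Hᵀ + R = [2001/25]
step 1: K = P̄·Hᵀ·S⁻¹ = [297/667; 1010/2001]
step 1: x' = x̄ + K·y = [2545/667, -836/2001]
step 1: P' = (I − K·H)·P̄ = [3582/667 -2394/667; -2394/667 11222/2001]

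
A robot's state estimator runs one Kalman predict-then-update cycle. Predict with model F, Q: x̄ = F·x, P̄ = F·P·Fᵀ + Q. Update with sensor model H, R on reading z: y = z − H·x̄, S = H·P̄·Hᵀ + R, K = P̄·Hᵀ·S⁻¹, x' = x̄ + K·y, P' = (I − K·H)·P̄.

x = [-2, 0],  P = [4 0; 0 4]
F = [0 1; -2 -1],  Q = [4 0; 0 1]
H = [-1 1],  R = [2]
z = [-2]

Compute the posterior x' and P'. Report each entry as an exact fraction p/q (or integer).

x̄ = F·x = [0, 4]
P̄ = F·P·Fᵀ + Q = [8 -4; -4 21]
y = z − H·x̄ = [-6]
S = H·P̄·Hᵀ + R = [39]
K = P̄·Hᵀ·S⁻¹ = [-4/13; 25/39]
x' = x̄ + K·y = [24/13, 2/13]
P' = (I − K·H)·P̄ = [56/13 48/13; 48/13 194/39]

x' = [24/13, 2/13]
P' = [56/13 48/13; 48/13 194/39]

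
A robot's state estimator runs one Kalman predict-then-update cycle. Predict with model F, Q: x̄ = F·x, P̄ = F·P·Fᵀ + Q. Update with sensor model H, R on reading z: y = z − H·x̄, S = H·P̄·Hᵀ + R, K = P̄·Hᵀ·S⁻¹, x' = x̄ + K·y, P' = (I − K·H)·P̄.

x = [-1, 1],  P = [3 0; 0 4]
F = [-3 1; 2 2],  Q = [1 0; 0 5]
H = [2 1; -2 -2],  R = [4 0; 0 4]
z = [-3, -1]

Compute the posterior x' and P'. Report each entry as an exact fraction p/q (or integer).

x̄ = F·x = [4, 0]
P̄ = F·P·Fᵀ + Q = [32 -10; -10 33]
y = z − H·x̄ = [-11, 7]
S = H·P̄·Hᵀ + R = [125 -134; -134 184]
K = P̄·Hᵀ·S⁻¹ = [1010/1261 434/1261; -943/1261 -1002/1261]
x' = x̄ + K·y = [-3028/1261, 3359/1261]
P' = (I − K·H)·P̄ = [4908/1261 -5776/1261; -5776/1261 7780/1261]

x' = [-3028/1261, 3359/1261]
P' = [4908/1261 -5776/1261; -5776/1261 7780/1261]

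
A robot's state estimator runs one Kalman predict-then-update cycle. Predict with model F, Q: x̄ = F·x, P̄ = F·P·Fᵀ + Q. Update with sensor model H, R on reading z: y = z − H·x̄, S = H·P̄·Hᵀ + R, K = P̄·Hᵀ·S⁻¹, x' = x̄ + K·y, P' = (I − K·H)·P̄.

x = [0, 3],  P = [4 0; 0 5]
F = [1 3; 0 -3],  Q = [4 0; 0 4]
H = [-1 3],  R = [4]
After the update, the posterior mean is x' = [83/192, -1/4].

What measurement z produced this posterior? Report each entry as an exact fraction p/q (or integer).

z = [-1]

x̄ = F·x = [9, -9]
P̄ = F·P·Fᵀ + Q = [53 -45; -45 49]
S = H·P̄·Hᵀ + R = [768]
K = P̄·Hᵀ·S⁻¹ = [-47/192; 1/4]
x' − x̄ = [-1645/192, 35/4] = K·y
y = (KᵀK)⁻¹·Kᵀ·(x' − x̄) = [35]
z = y + H·x̄ = [35] + [-36] = [-1]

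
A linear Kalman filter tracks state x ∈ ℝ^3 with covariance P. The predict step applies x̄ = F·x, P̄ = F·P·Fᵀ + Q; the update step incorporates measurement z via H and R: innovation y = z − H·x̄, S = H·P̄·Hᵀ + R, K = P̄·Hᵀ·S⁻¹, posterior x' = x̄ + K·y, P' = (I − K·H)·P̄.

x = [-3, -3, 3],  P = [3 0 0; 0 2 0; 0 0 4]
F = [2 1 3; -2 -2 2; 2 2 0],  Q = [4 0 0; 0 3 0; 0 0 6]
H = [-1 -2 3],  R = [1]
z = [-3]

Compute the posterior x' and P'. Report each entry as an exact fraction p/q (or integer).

x' = [-22/9, 16/9, -2/3]
P' = [33050/621 1756/621 4060/207; 1756/621 2903/621 824/207; 4060/207 824/207 638/69]

x̄ = F·x = [0, 18, -12]
P̄ = F·P·Fᵀ + Q = [54 8 16; 8 39 -20; 16 -20 26]
y = z − H·x̄ = [69]
S = H·P̄·Hᵀ + R = [621]
K = P̄·Hᵀ·S⁻¹ = [-22/621; -146/621; 34/207]
x' = x̄ + K·y = [-22/9, 16/9, -2/3]
P' = (I − K·H)·P̄ = [33050/621 1756/621 4060/207; 1756/621 2903/621 824/207; 4060/207 824/207 638/69]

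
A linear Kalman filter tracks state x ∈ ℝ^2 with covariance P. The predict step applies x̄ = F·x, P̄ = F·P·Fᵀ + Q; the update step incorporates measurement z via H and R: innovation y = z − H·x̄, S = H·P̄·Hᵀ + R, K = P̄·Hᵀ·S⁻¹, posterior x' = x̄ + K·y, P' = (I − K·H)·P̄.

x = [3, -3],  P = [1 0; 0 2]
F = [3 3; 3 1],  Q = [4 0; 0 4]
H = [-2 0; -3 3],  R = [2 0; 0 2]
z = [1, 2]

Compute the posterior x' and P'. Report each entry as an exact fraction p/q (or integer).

x' = [-727/2295, 77/153]
P' = [1111/2295 73/153; 73/153 35/51]

x̄ = F·x = [0, 6]
P̄ = F·P·Fᵀ + Q = [31 15; 15 15]
y = z − H·x̄ = [1, -16]
S = H·P̄·Hᵀ + R = [126 96; 96 146]
K = P̄·Hᵀ·S⁻¹ = [-1111/2295 -8/765; -73/153 16/51]
x' = x̄ + K·y = [-727/2295, 77/153]
P' = (I − K·H)·P̄ = [1111/2295 73/153; 73/153 35/51]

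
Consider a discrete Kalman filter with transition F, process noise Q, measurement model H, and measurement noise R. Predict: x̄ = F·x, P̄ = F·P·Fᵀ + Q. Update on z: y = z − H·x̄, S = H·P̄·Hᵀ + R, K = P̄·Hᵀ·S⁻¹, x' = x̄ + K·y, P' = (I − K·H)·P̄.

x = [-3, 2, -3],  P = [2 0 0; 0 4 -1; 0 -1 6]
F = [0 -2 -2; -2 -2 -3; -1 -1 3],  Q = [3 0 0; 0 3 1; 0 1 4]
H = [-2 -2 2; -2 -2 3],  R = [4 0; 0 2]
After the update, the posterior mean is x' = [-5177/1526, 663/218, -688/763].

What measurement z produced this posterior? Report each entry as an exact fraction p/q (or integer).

z = [-1, -2]

x̄ = F·x = [2, 11, -8]
P̄ = F·P·Fᵀ + Q = [35 42 -24; 42 69 -38; -24 -38 70]
S = H·P̄·Hᵀ + R = [1532 1792; 1792 2128]
K = P̄·Hᵀ·S⁻¹ = [-111/218 1969/6104; -143/218 43/109; -82/109 4825/6104]
x' − x̄ = [-8229/1526, -1735/218, 5416/763] = K·y
y = (KᵀK)⁻¹·Kᵀ·(x' − x̄) = [41, 48]
z = y + H·x̄ = [41, 48] + [-42, -50] = [-1, -2]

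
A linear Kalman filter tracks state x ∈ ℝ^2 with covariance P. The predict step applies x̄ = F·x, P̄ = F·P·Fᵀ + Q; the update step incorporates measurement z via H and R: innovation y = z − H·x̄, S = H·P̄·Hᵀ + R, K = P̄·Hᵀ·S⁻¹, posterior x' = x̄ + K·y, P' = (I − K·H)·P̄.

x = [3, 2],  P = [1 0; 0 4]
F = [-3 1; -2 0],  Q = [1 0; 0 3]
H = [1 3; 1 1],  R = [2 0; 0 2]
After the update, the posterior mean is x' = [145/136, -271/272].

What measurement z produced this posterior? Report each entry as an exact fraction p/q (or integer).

x̄ = F·x = [-7, -6]
P̄ = F·P·Fᵀ + Q = [14 6; 6 7]
S = H·P̄·Hᵀ + R = [115 59; 59 35]
K = P̄·Hᵀ·S⁻¹ = [-15/136 103/136; 89/272 -49/272]
x' − x̄ = [1097/136, 1361/272] = K·y
y = (KᵀK)⁻¹·Kᵀ·(x' − x̄) = [23, 14]
z = y + H·x̄ = [23, 14] + [-25, -13] = [-2, 1]

z = [-2, 1]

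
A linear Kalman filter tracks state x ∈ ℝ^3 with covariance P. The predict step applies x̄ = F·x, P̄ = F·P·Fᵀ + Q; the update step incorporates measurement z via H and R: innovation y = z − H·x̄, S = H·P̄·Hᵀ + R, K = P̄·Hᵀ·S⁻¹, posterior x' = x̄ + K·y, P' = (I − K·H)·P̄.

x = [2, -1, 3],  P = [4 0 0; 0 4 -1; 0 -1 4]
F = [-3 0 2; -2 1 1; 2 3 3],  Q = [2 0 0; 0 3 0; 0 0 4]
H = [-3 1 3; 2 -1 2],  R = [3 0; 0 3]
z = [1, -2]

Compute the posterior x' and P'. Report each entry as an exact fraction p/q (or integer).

x' = [-741654/348631, -1253939/348631, -203468/348631]
P' = [945954/348631 1986858/348631 213030/348631; 1986858/348631 4626885/348631 413610/348631; 213030/348631 413610/348631 130686/348631]

x̄ = F·x = [0, -2, 10]
P̄ = F·P·Fᵀ + Q = [54 30 -6; 30 25 2; -6 2 74]
y = z − H·x̄ = [-27, -24]
S = H·P̄·Hᵀ + R = [1120 243; 243 364]
K = P̄·Hᵀ·S⁻¹ = [-70638/348631 110370/348631; -30953/348631 58017/348631; 55526/348631 91274/348631]
x' = x̄ + K·y = [-741654/348631, -1253939/348631, -203468/348631]
P' = (I − K·H)·P̄ = [945954/348631 1986858/348631 213030/348631; 1986858/348631 4626885/348631 413610/348631; 213030/348631 413610/348631 130686/348631]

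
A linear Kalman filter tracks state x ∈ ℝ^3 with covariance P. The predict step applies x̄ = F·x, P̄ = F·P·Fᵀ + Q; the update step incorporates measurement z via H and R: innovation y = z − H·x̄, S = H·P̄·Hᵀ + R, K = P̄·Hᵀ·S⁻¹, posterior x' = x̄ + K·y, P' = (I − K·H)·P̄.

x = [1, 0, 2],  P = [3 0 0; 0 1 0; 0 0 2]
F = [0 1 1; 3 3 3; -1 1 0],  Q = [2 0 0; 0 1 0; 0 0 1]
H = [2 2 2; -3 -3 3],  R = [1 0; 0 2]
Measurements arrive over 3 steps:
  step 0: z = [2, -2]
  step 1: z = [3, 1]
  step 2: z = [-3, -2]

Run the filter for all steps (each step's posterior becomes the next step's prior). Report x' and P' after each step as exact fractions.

step 0: x̄ = F·x = [2, 9, -1]
step 0: P̄ = F·P·Fᵀ + Q = [5 9 1; 9 55 -6; 1 -6 5]
step 0: y = z − H·x̄ = [-18, 34]
step 0: S = H·P̄·Hᵀ + R = [293 -438; -438 839]
step 0: K = P̄·Hᵀ·S⁻¹ = [8088/53983 1713/53983; 5344/53983 -10722/53983; 13140/53983 8790/53983]
step 0: x' = x̄ + K·y = [20624/53983, 25107/53983, 8357/53983]
step 0: P' = (I − K·H)·P̄ = [94082/53983 -92631/53983 2593/53983; -92631/53983 97541/53983 -2238/53983; 2593/53983 -2238/53983 6215/53983]
step 1: x̄ = F·x = [33464/53983, 162264/53983, 4483/53983]
step 1: P̄ = F·P·Fᵀ + Q = [207246/53983 27726/53983 185341/53983; 27726/53983 173557/53983 -4116/53983; 185341/53983 -4116/53983 430868/53983]
step 1: y = z − H·x̄ = [-238473/53983, 627718/53983]
step 1: S = H·P̄·Hᵀ + R = [4972275/53983 -32322/53983; -32322/53983 4650023/53983]
step 1: K = P̄·Hᵀ·S⁻¹ = [72321244/428285727 -4403647/142761909; 33598456/428285727 -18840223/142761909; 35299384/142761909 7746161/47587303]
step 1: x' = x̄ + K·y = [-69202378/142761909, 160569002/142761909, 42045741/47587303]
step 1: P' = (I − K·H)·P̄ = [481602895/428285727 -459118937/428285727 4558888/142761909; -459118937/428285727 486358774/428285727 -3480203/142761909; 4558888/142761909 -3480203/142761909 5523669/47587303]
step 2: x̄ = F·x = [286706225/142761909, 217503847/47587303, 76590460/47587303]
step 2: P̄ = F·P·Fᵀ + Q = [1371762031/428285727 69748304/142761909 102373382/47587303; 69748304/142761909 153496229/47587303 -6453798/47587303; 102373382/47587303 -6453798/47587303 257165030/47587303]
step 2: y = z − H·x̄ = [-2766264019/142761909, 614271780/47587303]
step 2: S = H·P̄·Hᵀ + R = [29279308519/428285727 -1714465292/142761909; -1714465292/142761909 3854825280/47587303]
step 2: K = P̄·Hᵀ·S⁻¹ = [95411149075/577502928788 -75184967499/2310011715152; 47224860225/577502928788 -301343064489/2310011715152; 70889388327/288751464394 186978167025/1155005857576]
step 2: x' = x̄ + K·y = [-465799133155/288751464394, 376014126051/288751464394, -152738162101/144375732197]
step 2: P' = (I − K·H)·P̄ = [2591657417201/2310011715152 -2471184612293/2310011715152 35174746621/1155005857576; -2471184612293/2310011715152 2618857160681/2310011715152 -26611413969/1155005857576; 35174746621/1155005857576 -26611413969/1155005857576 66607722001/577502928788]

step 0: x' = [20624/53983, 25107/53983, 8357/53983], P' = [94082/53983 -92631/53983 2593/53983; -92631/53983 97541/53983 -2238/53983; 2593/53983 -2238/53983 6215/53983]
step 1: x' = [-69202378/142761909, 160569002/142761909, 42045741/47587303], P' = [481602895/428285727 -459118937/428285727 4558888/142761909; -459118937/428285727 486358774/428285727 -3480203/142761909; 4558888/142761909 -3480203/142761909 5523669/47587303]
step 2: x' = [-465799133155/288751464394, 376014126051/288751464394, -152738162101/144375732197], P' = [2591657417201/2310011715152 -2471184612293/2310011715152 35174746621/1155005857576; -2471184612293/2310011715152 2618857160681/2310011715152 -26611413969/1155005857576; 35174746621/1155005857576 -26611413969/1155005857576 66607722001/577502928788]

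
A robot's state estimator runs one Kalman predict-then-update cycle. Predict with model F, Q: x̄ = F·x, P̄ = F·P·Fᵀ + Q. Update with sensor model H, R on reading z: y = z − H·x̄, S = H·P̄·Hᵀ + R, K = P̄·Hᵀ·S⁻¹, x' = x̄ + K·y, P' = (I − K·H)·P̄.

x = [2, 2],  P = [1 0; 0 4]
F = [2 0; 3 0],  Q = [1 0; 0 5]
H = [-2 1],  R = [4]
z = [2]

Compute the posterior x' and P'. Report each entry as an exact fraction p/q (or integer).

x̄ = F·x = [4, 6]
P̄ = F·P·Fᵀ + Q = [5 6; 6 14]
y = z − H·x̄ = [4]
S = H·P̄·Hᵀ + R = [14]
K = P̄·Hᵀ·S⁻¹ = [-2/7; 1/7]
x' = x̄ + K·y = [20/7, 46/7]
P' = (I − K·H)·P̄ = [27/7 46/7; 46/7 96/7]

x' = [20/7, 46/7]
P' = [27/7 46/7; 46/7 96/7]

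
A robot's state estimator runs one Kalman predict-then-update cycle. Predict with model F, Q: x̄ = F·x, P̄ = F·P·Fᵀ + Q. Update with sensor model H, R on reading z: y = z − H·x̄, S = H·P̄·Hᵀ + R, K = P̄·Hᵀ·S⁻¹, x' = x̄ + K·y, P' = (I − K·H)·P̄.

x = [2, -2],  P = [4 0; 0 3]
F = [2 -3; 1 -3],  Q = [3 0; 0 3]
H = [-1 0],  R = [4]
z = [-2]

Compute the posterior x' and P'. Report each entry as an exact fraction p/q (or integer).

x̄ = F·x = [10, 8]
P̄ = F·P·Fᵀ + Q = [46 35; 35 34]
y = z − H·x̄ = [8]
S = H·P̄·Hᵀ + R = [50]
K = P̄·Hᵀ·S⁻¹ = [-23/25; -7/10]
x' = x̄ + K·y = [66/25, 12/5]
P' = (I − K·H)·P̄ = [92/25 14/5; 14/5 19/2]

x' = [66/25, 12/5]
P' = [92/25 14/5; 14/5 19/2]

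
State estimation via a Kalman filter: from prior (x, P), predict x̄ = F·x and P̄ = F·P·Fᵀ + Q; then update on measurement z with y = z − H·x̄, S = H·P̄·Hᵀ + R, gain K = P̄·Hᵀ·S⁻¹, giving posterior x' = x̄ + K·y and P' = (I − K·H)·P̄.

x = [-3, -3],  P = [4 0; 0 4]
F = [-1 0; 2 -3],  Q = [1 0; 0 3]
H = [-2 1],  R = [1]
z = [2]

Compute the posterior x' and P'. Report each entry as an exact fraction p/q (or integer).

x' = [13/6, 679/108]
P' = [2 23/6; 23/6 899/108]

x̄ = F·x = [3, 3]
P̄ = F·P·Fᵀ + Q = [5 -8; -8 55]
y = z − H·x̄ = [5]
S = H·P̄·Hᵀ + R = [108]
K = P̄·Hᵀ·S⁻¹ = [-1/6; 71/108]
x' = x̄ + K·y = [13/6, 679/108]
P' = (I − K·H)·P̄ = [2 23/6; 23/6 899/108]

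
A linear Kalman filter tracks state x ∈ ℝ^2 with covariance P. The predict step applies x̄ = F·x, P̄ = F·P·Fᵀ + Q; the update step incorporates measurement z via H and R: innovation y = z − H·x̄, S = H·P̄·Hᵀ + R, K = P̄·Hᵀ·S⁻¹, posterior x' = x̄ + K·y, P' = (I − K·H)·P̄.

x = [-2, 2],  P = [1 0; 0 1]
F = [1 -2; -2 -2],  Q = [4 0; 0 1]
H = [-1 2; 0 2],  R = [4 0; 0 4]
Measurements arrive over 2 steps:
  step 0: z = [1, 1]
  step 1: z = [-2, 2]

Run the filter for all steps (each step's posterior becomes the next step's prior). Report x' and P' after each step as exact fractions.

step 0: x̄ = F·x = [-6, 0]
step 0: P̄ = F·P·Fᵀ + Q = [9 2; 2 9]
step 0: y = z − H·x̄ = [-5, 1]
step 0: S = H·P̄·Hᵀ + R = [41 32; 32 40]
step 0: K = P̄·Hᵀ·S⁻¹ = [-41/77 81/154; 8/77 113/308]
step 0: x' = x̄ + K·y = [-433/154, -47/308]
step 0: P' = (I − K·H)·P̄ = [326/77 81/77; 81/77 113/154]
step 1: x̄ = F·x = [-193/77, 83/14]
step 1: P̄ = F·P·Fᵀ + Q = [536/77 -24/7; -24/7 205/7]
step 1: y = z − H·x̄ = [-180/11, -69/7]
step 1: S = H·P̄·Hᵀ + R = [1560/11 124; 124 848/7]
step 1: K = P̄·Hᵀ·S⁻¹ = [-3964/8683 3566/8683; 2387/17366 5953/17366]
step 1: x' = x̄ + K·y = [7951/8683, 2608/8683]
step 1: P' = (I − K·H)·P̄ = [30120/8683 7132/8683; 7132/8683 5953/8683]

step 0: x' = [-433/154, -47/308], P' = [326/77 81/77; 81/77 113/154]
step 1: x' = [7951/8683, 2608/8683], P' = [30120/8683 7132/8683; 7132/8683 5953/8683]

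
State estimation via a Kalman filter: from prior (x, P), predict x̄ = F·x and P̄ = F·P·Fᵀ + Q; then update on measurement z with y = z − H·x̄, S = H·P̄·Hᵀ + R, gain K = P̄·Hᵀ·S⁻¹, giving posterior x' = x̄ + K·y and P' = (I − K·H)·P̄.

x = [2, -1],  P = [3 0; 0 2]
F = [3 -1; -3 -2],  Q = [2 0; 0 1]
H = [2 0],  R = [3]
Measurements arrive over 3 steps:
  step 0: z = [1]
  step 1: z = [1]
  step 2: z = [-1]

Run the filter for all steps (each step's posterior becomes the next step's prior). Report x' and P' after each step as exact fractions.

step 0: x̄ = F·x = [7, -4]
step 0: P̄ = F·P·Fᵀ + Q = [31 -23; -23 36]
step 0: y = z − H·x̄ = [-13]
step 0: S = H·P̄·Hᵀ + R = [127]
step 0: K = P̄·Hᵀ·S⁻¹ = [62/127; -46/127]
step 0: x' = x̄ + K·y = [83/127, 90/127]
step 0: P' = (I − K·H)·P̄ = [93/127 -69/127; -69/127 2456/127]
step 1: x̄ = F·x = [159/127, -429/127]
step 1: P̄ = F·P·Fᵀ + Q = [3961/127 4282/127; 4282/127 9960/127]
step 1: y = z − H·x̄ = [-191/127]
step 1: S = H·P̄·Hᵀ + R = [16225/127]
step 1: K = P̄·Hᵀ·S⁻¹ = [7922/16225; 8564/16225]
step 1: x' = x̄ + K·y = [8399/16225, -67687/16225]
step 1: P' = (I − K·H)·P̄ = [11883/16225 12846/16225; 12846/16225 694952/16225]
step 2: x̄ = F·x = [8444/1475, 110177/16225]
step 2: P̄ = F·P·Fᵀ + Q = [68843/1475 113129/1475; 113129/1475 3057132/16225]
step 2: y = z − H·x̄ = [-18363/1475]
step 2: S = H·P̄·Hᵀ + R = [279797/1475]
step 2: K = P̄·Hᵀ·S⁻¹ = [137686/279797; 226258/279797]
step 2: x' = x̄ + K·y = [-112354/279797, -10084975/3077767]
step 2: P' = (I − K·H)·P̄ = [206529/279797 339387/279797; 339387/279797 198140240/3077767]

step 0: x' = [83/127, 90/127], P' = [93/127 -69/127; -69/127 2456/127]
step 1: x' = [8399/16225, -67687/16225], P' = [11883/16225 12846/16225; 12846/16225 694952/16225]
step 2: x' = [-112354/279797, -10084975/3077767], P' = [206529/279797 339387/279797; 339387/279797 198140240/3077767]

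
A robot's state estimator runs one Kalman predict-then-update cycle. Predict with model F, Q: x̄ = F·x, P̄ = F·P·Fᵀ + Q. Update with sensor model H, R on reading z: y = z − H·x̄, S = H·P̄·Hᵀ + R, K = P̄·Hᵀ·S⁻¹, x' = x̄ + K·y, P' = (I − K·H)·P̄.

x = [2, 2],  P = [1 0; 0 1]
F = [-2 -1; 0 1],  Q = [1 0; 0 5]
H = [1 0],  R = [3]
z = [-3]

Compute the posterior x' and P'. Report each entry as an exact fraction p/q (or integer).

x' = [-4, 5/3]
P' = [2 -1/3; -1/3 53/9]

x̄ = F·x = [-6, 2]
P̄ = F·P·Fᵀ + Q = [6 -1; -1 6]
y = z − H·x̄ = [3]
S = H·P̄·Hᵀ + R = [9]
K = P̄·Hᵀ·S⁻¹ = [2/3; -1/9]
x' = x̄ + K·y = [-4, 5/3]
P' = (I − K·H)·P̄ = [2 -1/3; -1/3 53/9]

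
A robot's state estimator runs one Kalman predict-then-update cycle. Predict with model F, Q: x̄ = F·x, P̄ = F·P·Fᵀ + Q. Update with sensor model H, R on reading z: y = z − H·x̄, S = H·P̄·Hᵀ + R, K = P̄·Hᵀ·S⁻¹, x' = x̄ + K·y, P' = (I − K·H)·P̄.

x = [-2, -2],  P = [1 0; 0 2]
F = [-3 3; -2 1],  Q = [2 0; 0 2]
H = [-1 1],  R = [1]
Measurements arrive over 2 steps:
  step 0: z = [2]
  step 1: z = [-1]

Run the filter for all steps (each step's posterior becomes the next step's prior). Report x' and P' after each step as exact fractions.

step 0: x' = [0, 2], P' = [117/14 50/7; 50/7 48/7]
step 1: x' = [287/57, 72/19], P' = [1555/171 500/57; 500/57 178/19]

step 0: x̄ = F·x = [0, 2]
step 0: P̄ = F·P·Fᵀ + Q = [29 12; 12 8]
step 0: y = z − H·x̄ = [0]
step 0: S = H·P̄·Hᵀ + R = [14]
step 0: K = P̄·Hᵀ·S⁻¹ = [-17/14; -2/7]
step 0: x' = x̄ + K·y = [0, 2]
step 0: P' = (I − K·H)·P̄ = [117/14 50/7; 50/7 48/7]
step 1: x̄ = F·x = [6, 2]
step 1: P̄ = F·P·Fᵀ + Q = [145/14 45/7; 45/7 96/7]
step 1: y = z − H·x̄ = [3]
step 1: S = H·P̄·Hᵀ + R = [171/14]
step 1: K = P̄·Hᵀ·S⁻¹ = [-55/171; 34/57]
step 1: x' = x̄ + K·y = [287/57, 72/19]
step 1: P' = (I − K·H)·P̄ = [1555/171 500/57; 500/57 178/19]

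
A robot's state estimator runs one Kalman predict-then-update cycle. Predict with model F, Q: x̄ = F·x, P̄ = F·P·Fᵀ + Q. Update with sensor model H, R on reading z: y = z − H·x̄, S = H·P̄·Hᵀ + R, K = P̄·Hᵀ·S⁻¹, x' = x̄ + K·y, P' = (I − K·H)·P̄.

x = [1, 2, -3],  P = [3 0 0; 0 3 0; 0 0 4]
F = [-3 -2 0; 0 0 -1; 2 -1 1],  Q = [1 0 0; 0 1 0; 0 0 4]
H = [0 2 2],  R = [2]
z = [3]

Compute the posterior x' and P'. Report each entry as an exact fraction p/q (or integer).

x' = [-323/41, 126/41, -66/41]
P' = [1352/41 24/41 -36/41; 24/41 203/41 -202/41; -36/41 -202/41 221/41]

x̄ = F·x = [-7, 3, -3]
P̄ = F·P·Fᵀ + Q = [40 0 -12; 0 5 -4; -12 -4 23]
y = z − H·x̄ = [3]
S = H·P̄·Hᵀ + R = [82]
K = P̄·Hᵀ·S⁻¹ = [-12/41; 1/41; 19/41]
x' = x̄ + K·y = [-323/41, 126/41, -66/41]
P' = (I − K·H)·P̄ = [1352/41 24/41 -36/41; 24/41 203/41 -202/41; -36/41 -202/41 221/41]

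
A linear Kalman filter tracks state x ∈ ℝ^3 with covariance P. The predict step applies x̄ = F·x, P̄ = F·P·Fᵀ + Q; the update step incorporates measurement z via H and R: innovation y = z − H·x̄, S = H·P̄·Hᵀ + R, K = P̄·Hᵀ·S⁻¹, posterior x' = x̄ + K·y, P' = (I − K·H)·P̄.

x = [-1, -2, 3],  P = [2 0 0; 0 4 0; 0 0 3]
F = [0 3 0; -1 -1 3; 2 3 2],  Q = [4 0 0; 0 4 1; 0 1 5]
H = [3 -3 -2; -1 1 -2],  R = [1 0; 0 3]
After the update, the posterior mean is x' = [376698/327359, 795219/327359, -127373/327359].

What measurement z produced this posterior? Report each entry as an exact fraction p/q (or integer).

x̄ = F·x = [-6, 12, -2]
P̄ = F·P·Fᵀ + Q = [40 -12 36; -12 37 3; 36 3 61]
S = H·P̄·Hᵀ + R = [758 -191; -191 480]
K = P̄·Hᵀ·S⁻¹ = [16636/327359 -77948/327359; -65227/327359 3371/327359; -40645/327359 -121883/327359]
x' − x̄ = [2340852/327359, -3133089/327359, 527345/327359] = K·y
y = (KᵀK)⁻¹·Kᵀ·(x' − x̄) = [47, -20]
z = y + H·x̄ = [47, -20] + [-50, 22] = [-3, 2]

z = [-3, 2]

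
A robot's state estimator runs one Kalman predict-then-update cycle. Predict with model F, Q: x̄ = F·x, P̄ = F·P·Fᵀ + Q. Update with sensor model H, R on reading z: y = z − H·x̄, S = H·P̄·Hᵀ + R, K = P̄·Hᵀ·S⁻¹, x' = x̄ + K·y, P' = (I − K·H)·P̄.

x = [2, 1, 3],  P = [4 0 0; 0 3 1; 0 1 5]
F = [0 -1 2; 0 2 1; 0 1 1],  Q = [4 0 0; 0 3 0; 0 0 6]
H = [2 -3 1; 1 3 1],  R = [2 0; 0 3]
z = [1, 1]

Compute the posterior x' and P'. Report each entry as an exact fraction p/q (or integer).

x̄ = F·x = [5, 5, 4]
P̄ = F·P·Fᵀ + Q = [23 7 8; 7 24 14; 8 14 16]
y = z − H·x̄ = [2, -23]
S = H·P̄·Hᵀ + R = [190 -109; -109 400]
K = P̄·Hᵀ·S⁻¹ = [18868/64119 13477/64119; -7463/64119 12874/64119; 3194/64119 11450/64119]
x' = x̄ + K·y = [16120/21373, 3189/21373, -162/21373]
P' = (I − K·H)·P̄ = [151289/64119 25664/64119 -187850/64119; 25664/64119 13202/64119 -26648/64119; -187850/64119 -26648/64119 302144/64119]

x' = [16120/21373, 3189/21373, -162/21373]
P' = [151289/64119 25664/64119 -187850/64119; 25664/64119 13202/64119 -26648/64119; -187850/64119 -26648/64119 302144/64119]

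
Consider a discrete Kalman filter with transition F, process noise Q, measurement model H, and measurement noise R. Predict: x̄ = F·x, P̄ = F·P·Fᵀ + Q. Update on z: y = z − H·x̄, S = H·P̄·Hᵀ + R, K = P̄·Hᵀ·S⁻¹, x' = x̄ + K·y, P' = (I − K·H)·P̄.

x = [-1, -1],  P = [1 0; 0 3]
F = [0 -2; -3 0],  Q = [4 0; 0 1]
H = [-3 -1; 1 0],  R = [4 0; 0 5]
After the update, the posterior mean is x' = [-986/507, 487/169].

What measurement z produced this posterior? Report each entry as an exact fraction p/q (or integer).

x̄ = F·x = [2, 3]
P̄ = F·P·Fᵀ + Q = [16 0; 0 10]
S = H·P̄·Hᵀ + R = [158 -48; -48 21]
K = P̄·Hᵀ·S⁻¹ = [-40/169 112/507; -35/169 -80/169]
x' − x̄ = [-2000/507, -20/169] = K·y
y = (KᵀK)⁻¹·Kᵀ·(x' − x̄) = [12, -5]
z = y + H·x̄ = [12, -5] + [-9, 2] = [3, -3]

z = [3, -3]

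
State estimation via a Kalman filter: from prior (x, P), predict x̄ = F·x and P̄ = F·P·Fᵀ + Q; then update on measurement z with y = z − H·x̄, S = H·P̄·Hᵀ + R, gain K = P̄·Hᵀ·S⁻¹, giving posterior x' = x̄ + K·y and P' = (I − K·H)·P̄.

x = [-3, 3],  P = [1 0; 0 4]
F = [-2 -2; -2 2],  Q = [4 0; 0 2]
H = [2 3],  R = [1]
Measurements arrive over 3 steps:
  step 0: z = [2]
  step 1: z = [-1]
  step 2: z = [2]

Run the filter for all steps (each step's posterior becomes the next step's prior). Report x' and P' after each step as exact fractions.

step 0: x' = [-408/151, 384/151], P' = [3480/151 -2316/151; -2316/151 1558/151]
step 1: x' = [-767344/452157, 362510/452157], P' = [1655996/452157 -1094824/452157; -1094824/452157 773990/452157]
step 2: x' = [141593964/228314015, 60311416/228314015], P' = [823698068/228314015 -543757368/228314015; -543757368/228314015 384239778/228314015]

step 0: x̄ = F·x = [0, 12]
step 0: P̄ = F·P·Fᵀ + Q = [24 -12; -12 22]
step 0: y = z − H·x̄ = [-34]
step 0: S = H·P̄·Hᵀ + R = [151]
step 0: K = P̄·Hᵀ·S⁻¹ = [12/151; 42/151]
step 0: x' = x̄ + K·y = [-408/151, 384/151]
step 0: P' = (I − K·H)·P̄ = [3480/151 -2316/151; -2316/151 1558/151]
step 1: x̄ = F·x = [48/151, 1584/151]
step 1: P̄ = F·P·Fᵀ + Q = [2228/151 7688/151; 7688/151 38982/151]
step 1: y = z − H·x̄ = [-4999/151]
step 1: S = H·P̄·Hᵀ + R = [452157/151]
step 1: K = P̄·Hᵀ·S⁻¹ = [27520/452157; 132322/452157]
step 1: x' = x̄ + K·y = [-767344/452157, 362510/452157]
step 1: P' = (I − K·H)·P̄ = [1655996/452157 -1094824/452157; -1094824/452157 773990/452157]
step 2: x̄ = F·x = [809668/452157, 753236/150719]
step 2: P̄ = F·P·Fᵀ + Q = [2769980/452157 1176008/150719; 1176008/150719 6460950/150719]
step 2: y = z − H·x̄ = [-7494146/452157]
step 2: S = H·P̄·Hᵀ + R = [228314015/452157]
step 2: K = P̄·Hᵀ·S⁻¹ = [16124032/228314015; 65204598/228314015]
step 2: x' = x̄ + K·y = [141593964/228314015, 60311416/228314015]
step 2: P' = (I − K·H)·P̄ = [823698068/228314015 -543757368/228314015; -543757368/228314015 384239778/228314015]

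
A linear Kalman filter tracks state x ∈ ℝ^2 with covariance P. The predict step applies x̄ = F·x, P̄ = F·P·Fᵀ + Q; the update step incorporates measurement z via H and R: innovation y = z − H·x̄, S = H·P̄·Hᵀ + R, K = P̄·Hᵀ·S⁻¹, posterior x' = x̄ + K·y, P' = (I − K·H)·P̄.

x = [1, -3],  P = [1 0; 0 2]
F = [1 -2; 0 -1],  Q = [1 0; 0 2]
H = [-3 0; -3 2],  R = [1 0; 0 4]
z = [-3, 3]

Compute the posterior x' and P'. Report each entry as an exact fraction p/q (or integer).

x' = [631/643, 1461/643]
P' = [68/643 80/643; 80/643 548/643]

x̄ = F·x = [7, 3]
P̄ = F·P·Fᵀ + Q = [10 4; 4 4]
y = z − H·x̄ = [18, 18]
S = H·P̄·Hᵀ + R = [91 66; 66 62]
K = P̄·Hᵀ·S⁻¹ = [-204/643 -11/643; -240/643 214/643]
x' = x̄ + K·y = [631/643, 1461/643]
P' = (I − K·H)·P̄ = [68/643 80/643; 80/643 548/643]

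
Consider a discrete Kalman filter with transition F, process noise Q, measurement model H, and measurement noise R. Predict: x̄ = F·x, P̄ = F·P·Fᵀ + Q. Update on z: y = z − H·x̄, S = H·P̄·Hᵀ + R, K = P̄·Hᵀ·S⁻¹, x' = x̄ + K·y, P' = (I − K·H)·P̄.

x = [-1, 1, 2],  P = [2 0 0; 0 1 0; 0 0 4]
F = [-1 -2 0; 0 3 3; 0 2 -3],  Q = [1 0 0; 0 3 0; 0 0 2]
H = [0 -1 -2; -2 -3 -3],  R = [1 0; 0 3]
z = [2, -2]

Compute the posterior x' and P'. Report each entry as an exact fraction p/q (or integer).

x̄ = F·x = [-1, 9, -4]
P̄ = F·P·Fᵀ + Q = [7 -6 -4; -6 48 -30; -4 -30 42]
y = z − H·x̄ = [3, 11]
S = H·P̄·Hᵀ + R = [97 98; 98 181]
K = P̄·Hᵀ·S⁻¹ = [322/2651 60/2651; 2096/2651 -1750/2651; -7030/7953 2576/7953]
x' = x̄ + K·y = [-1025/2651, 10897/2651, -24566/7953]
P' = (I − K·H)·P̄ = [13089/2651 -17250/2651 8464/2651; -17250/2651 28596/2651 -15346/2651; 8464/2651 -15346/2651 26534/7953]

x' = [-1025/2651, 10897/2651, -24566/7953]
P' = [13089/2651 -17250/2651 8464/2651; -17250/2651 28596/2651 -15346/2651; 8464/2651 -15346/2651 26534/7953]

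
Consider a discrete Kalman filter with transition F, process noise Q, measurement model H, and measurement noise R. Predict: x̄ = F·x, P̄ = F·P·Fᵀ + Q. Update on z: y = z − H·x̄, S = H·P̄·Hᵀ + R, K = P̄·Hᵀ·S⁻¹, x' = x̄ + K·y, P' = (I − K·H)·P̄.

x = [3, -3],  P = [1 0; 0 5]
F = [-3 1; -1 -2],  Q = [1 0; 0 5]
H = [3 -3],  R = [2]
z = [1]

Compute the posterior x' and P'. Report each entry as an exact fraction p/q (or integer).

x' = [-2928/497, -3063/497]
P' = [3099/497 3055/497; 3055/497 3121/497]

x̄ = F·x = [-12, 3]
P̄ = F·P·Fᵀ + Q = [15 -7; -7 26]
y = z − H·x̄ = [46]
S = H·P̄·Hᵀ + R = [497]
K = P̄·Hᵀ·S⁻¹ = [66/497; -99/497]
x' = x̄ + K·y = [-2928/497, -3063/497]
P' = (I − K·H)·P̄ = [3099/497 3055/497; 3055/497 3121/497]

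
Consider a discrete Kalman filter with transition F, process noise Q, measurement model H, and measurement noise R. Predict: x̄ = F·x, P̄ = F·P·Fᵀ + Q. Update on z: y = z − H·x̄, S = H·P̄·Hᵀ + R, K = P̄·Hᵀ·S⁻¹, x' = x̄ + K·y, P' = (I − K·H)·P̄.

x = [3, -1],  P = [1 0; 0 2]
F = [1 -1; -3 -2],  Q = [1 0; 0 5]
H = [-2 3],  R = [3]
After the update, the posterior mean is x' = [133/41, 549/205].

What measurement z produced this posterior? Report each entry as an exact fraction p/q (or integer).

z = [2]

x̄ = F·x = [4, -7]
P̄ = F·P·Fᵀ + Q = [4 1; 1 22]
S = H·P̄·Hᵀ + R = [205]
K = P̄·Hᵀ·S⁻¹ = [-1/41; 64/205]
x' − x̄ = [-31/41, 1984/205] = K·y
y = (KᵀK)⁻¹·Kᵀ·(x' − x̄) = [31]
z = y + H·x̄ = [31] + [-29] = [2]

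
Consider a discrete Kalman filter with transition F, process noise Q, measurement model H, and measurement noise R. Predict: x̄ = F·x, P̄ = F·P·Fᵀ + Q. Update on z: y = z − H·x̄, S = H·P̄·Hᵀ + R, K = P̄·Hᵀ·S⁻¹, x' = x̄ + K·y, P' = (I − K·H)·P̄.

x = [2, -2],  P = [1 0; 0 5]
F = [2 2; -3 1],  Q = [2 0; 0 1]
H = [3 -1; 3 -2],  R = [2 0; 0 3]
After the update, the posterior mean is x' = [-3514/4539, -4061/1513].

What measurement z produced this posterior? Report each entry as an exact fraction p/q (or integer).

x̄ = F·x = [0, -8]
P̄ = F·P·Fᵀ + Q = [26 4; 4 15]
S = H·P̄·Hᵀ + R = [227 228; 228 249]
K = P̄·Hᵀ·S⁻¹ = [822/1513 -982/4539; 1119/1513 -1134/1513]
x' − x̄ = [-3514/4539, 8043/1513] = K·y
y = (KᵀK)⁻¹·Kᵀ·(x' − x̄) = [-7, -14]
z = y + H·x̄ = [-7, -14] + [8, 16] = [1, 2]

z = [1, 2]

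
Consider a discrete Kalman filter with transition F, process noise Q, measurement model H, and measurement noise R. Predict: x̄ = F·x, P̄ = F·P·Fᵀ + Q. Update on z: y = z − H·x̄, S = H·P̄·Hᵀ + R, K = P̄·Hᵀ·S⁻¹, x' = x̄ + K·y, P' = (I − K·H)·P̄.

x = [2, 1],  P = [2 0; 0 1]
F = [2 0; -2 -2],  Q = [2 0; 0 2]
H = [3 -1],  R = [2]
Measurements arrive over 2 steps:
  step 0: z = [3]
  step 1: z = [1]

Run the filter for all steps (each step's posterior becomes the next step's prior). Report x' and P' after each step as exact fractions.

step 0: x̄ = F·x = [4, -6]
step 0: P̄ = F·P·Fᵀ + Q = [10 -8; -8 14]
step 0: y = z − H·x̄ = [-15]
step 0: S = H·P̄·Hᵀ + R = [154]
step 0: K = P̄·Hᵀ·S⁻¹ = [19/77; -19/77]
step 0: x' = x̄ + K·y = [23/77, -177/77]
step 0: P' = (I − K·H)·P̄ = [48/77 106/77; 106/77 356/77]
step 1: x̄ = F·x = [46/77, 4]
step 1: P̄ = F·P·Fᵀ + Q = [346/77 -8; -8 34]
step 1: y = z − H·x̄ = [247/77]
step 1: S = H·P̄·Hᵀ + R = [9582/77]
step 1: K = P̄·Hᵀ·S⁻¹ = [827/4791; -2233/4791]
step 1: x' = x̄ + K·y = [5515/4791, 12001/4791]
step 1: P' = (I − K·H)·P̄ = [3764/4791 9638/4791; 9638/4791 33380/4791]

step 0: x' = [23/77, -177/77], P' = [48/77 106/77; 106/77 356/77]
step 1: x' = [5515/4791, 12001/4791], P' = [3764/4791 9638/4791; 9638/4791 33380/4791]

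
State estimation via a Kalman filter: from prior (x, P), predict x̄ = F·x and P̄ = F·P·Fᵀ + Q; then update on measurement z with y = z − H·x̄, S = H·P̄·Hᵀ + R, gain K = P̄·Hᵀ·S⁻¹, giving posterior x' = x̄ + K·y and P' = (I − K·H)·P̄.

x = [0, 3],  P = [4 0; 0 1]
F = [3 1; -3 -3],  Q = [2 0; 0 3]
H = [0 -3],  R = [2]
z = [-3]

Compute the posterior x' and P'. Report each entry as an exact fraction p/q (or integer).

x̄ = F·x = [3, -9]
P̄ = F·P·Fᵀ + Q = [39 -39; -39 48]
y = z − H·x̄ = [-30]
S = H·P̄·Hᵀ + R = [434]
K = P̄·Hᵀ·S⁻¹ = [117/434; -72/217]
x' = x̄ + K·y = [-1104/217, 207/217]
P' = (I − K·H)·P̄ = [3237/434 -39/217; -39/217 48/217]

x' = [-1104/217, 207/217]
P' = [3237/434 -39/217; -39/217 48/217]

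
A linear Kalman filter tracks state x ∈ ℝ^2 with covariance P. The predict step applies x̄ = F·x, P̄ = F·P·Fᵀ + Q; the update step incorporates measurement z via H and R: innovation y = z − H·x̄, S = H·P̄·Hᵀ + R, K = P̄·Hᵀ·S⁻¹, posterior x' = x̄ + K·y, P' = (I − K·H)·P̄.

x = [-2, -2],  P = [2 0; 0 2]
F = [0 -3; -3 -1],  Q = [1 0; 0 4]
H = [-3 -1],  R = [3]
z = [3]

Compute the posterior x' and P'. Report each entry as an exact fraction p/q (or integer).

x' = [-47/26, 109/39]
P' = [53/26 -69/13; -69/13 214/13]

x̄ = F·x = [6, 8]
P̄ = F·P·Fᵀ + Q = [19 6; 6 24]
y = z − H·x̄ = [29]
S = H·P̄·Hᵀ + R = [234]
K = P̄·Hᵀ·S⁻¹ = [-7/26; -7/39]
x' = x̄ + K·y = [-47/26, 109/39]
P' = (I − K·H)·P̄ = [53/26 -69/13; -69/13 214/13]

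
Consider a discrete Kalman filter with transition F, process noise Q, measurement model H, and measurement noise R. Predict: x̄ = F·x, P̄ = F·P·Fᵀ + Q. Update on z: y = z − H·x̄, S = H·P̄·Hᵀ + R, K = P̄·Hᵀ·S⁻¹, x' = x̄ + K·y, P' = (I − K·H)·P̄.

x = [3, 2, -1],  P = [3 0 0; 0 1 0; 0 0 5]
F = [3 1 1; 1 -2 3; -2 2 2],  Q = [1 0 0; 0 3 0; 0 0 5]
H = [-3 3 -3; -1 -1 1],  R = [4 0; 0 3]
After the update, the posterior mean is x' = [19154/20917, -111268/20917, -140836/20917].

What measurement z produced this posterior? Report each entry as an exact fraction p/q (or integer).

z = [2, -2]

x̄ = F·x = [10, -4, -4]
P̄ = F·P·Fᵀ + Q = [34 22 -6; 22 55 20; -6 20 41]
S = H·P̄·Hᵀ + R = [310 -66; -66 149]
K = P̄·Hᵀ·S⁻¹ = [-3387/20917 -10204/20917; 2049/41834 -7548/20917; -4923/41834 2700/20917]
x' − x̄ = [-190016/20917, -27600/20917, -57168/20917] = K·y
y = (KᵀK)⁻¹·Kᵀ·(x' − x̄) = [32, 8]
z = y + H·x̄ = [32, 8] + [-30, -10] = [2, -2]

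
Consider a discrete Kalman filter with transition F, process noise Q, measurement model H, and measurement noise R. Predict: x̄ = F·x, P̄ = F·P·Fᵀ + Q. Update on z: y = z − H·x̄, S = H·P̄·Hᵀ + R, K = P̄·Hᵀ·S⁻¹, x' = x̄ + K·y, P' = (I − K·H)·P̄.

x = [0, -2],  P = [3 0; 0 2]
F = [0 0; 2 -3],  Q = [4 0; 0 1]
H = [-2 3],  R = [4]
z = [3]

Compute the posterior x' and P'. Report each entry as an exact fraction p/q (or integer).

x' = [120/299, 399/299]
P' = [1132/299 744/299; 744/299 620/299]

x̄ = F·x = [0, 6]
P̄ = F·P·Fᵀ + Q = [4 0; 0 31]
y = z − H·x̄ = [-15]
S = H·P̄·Hᵀ + R = [299]
K = P̄·Hᵀ·S⁻¹ = [-8/299; 93/299]
x' = x̄ + K·y = [120/299, 399/299]
P' = (I − K·H)·P̄ = [1132/299 744/299; 744/299 620/299]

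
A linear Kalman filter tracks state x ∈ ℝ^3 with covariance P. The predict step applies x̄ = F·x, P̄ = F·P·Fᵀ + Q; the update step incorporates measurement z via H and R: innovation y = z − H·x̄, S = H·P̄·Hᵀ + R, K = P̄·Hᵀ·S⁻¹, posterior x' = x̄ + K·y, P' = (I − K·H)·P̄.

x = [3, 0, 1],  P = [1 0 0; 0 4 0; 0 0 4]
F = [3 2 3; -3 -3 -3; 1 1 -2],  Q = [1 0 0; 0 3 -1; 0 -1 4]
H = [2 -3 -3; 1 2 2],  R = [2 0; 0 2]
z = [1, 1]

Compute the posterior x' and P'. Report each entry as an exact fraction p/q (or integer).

x' = [27229/27730, 6287/55460, 7913/55460]
P' = [6731/13865 -14007/27730 17947/27730; -14007/27730 427169/55460 -434989/55460; 17947/27730 -434989/55460 453569/55460]

x̄ = F·x = [12, -12, 1]
P̄ = F·P·Fᵀ + Q = [62 -69 -13; -69 84 8; -13 8 25]
y = z − H·x̄ = [-56, 11]
S = H·P̄·Hᵀ + R = [2359 -708; -708 236]
K = P̄·Hᵀ·S⁻¹ = [64/235 10671/27730; -69/235 -21827/55460; 34/235 36527/55460]
x' = x̄ + K·y = [27229/27730, 6287/55460, 7913/55460]
P' = (I − K·H)·P̄ = [6731/13865 -14007/27730 17947/27730; -14007/27730 427169/55460 -434989/55460; 17947/27730 -434989/55460 453569/55460]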